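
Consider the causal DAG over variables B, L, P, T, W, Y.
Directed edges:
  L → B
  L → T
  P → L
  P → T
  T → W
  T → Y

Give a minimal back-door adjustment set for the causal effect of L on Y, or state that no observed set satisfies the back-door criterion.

L→Y: minimal back-door set {P}.

desc(L)\{L}={B,T,W,Y}; candidates ⊆ {P}.
size 0: {}; under {} L still reaches {P,T,W,Y} ∋ Y.
{P}: L⊥Y given {P} in G with L→· removed — back-door holds.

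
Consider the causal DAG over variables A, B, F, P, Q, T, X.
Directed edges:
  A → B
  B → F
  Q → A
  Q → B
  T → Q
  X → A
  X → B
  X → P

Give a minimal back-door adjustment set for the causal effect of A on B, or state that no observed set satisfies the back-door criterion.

desc(A)\{A}={B,F}; candidates ⊆ {P,Q,T,X}.
size 0: {}; under {} A still reaches {B,F,P,Q,T,X} ∋ B.
size 1: {P}, {Q}, {T} …(+1); under {P} A still reaches {B,F,Q,T,X} ∋ B.
{Q,X}: A⊥B given {Q,X} in G with A→· removed — back-door holds.

A→B: minimal back-door set {Q, X}.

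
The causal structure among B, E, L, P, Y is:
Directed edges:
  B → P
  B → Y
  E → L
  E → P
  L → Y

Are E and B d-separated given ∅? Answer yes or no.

Yes — E ⊥ B | ∅.

Bayes-Ball from E | ∅ reaches {L,P,Y}.
B ∉ reach(E|∅) ⇒ E ⊥ B | ∅.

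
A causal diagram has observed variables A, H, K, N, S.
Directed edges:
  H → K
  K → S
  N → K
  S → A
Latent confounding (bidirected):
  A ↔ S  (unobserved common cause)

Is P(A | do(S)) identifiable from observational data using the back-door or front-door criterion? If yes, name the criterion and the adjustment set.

P(A|do(S)): not identifiable (no BD/FD set).

desc(S)\{S}={A}; candidates ⊆ {H,K,N}.
S↔A: latent back-door arc(s) into S.
size 0: {}; under {} S still reaches {A,H,K,N} ∋ A.
size 1: {H}, {K}, {N}; under {H} S still reaches {A,K,N} ∋ A.
size 2: {H,K}, {H,N}, {K,N}; under {H,K} S still reaches {A} ∋ A.
S↔A cannot be blocked by any observed set — no back-door set.
No mediator lies on a directed S→…→A path.
Neither criterion identifies P(A|do(S)) in this graph.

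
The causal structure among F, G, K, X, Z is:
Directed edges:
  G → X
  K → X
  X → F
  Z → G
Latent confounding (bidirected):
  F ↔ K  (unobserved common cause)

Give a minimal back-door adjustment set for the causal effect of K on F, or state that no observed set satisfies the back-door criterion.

desc(K)\{K}={F,X}; candidates ⊆ {G,Z}.
K↔F: latent back-door arc(s) into K.
size 0: {}; under {} K still reaches {F} ∋ F.
size 1: {G}, {Z}; under {G} K still reaches {F} ∋ F.
size 2: {G,Z}; under {G,Z} K still reaches {F} ∋ F.
K↔F cannot be blocked by any observed set — no back-door set.

K→F: no observed back-door set.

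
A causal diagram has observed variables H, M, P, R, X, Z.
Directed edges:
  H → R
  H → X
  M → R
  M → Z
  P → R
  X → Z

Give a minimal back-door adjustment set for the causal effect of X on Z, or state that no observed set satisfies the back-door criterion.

desc(X)\{X}={Z}; candidates ⊆ {H,M,P,R}.
∅: X⊥Z given ∅ in G with X→· removed — back-door holds.

X→Z: minimal back-door set ∅.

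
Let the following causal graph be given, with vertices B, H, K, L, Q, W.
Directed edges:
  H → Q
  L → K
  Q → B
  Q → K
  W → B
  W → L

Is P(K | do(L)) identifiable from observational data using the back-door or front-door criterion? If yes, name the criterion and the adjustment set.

P(K|do(L)): backdoor, adjust for ∅.

desc(L)\{L}={K}; candidates ⊆ {B,H,Q,W}.
∅: L⊥K given ∅ in G with L→· removed — back-door holds.
P(K|do(L)) = P(K|L) — no adjustment needed.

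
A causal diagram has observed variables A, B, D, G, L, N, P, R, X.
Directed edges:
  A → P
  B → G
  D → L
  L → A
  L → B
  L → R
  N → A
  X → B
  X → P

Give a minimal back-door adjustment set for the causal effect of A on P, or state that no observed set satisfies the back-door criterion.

desc(A)\{A}={P}; candidates ⊆ {B,D,G,L,N,R,X}.
∅: A⊥P given ∅ in G with A→· removed — back-door holds.

A→P: minimal back-door set ∅.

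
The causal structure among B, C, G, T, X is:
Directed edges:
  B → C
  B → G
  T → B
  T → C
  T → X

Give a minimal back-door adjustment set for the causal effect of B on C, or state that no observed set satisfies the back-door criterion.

B→C: minimal back-door set {T}.

desc(B)\{B}={C,G}; candidates ⊆ {T,X}.
size 0: {}; under {} B still reaches {C,T,X} ∋ C.
{T}: B⊥C given {T} in G with B→· removed — back-door holds.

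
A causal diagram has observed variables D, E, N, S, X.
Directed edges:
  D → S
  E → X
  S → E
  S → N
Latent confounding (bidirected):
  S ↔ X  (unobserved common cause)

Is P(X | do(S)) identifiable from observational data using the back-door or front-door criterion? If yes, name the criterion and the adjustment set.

desc(S)\{S}={E,N,X}; candidates ⊆ {D}.
S↔X: latent back-door arc(s) into S.
size 0: {}; under {} S still reaches {D,X} ∋ X.
size 1: {D}; under {D} S still reaches {X} ∋ X.
S↔X cannot be blocked by any observed set — no back-door set.
{E}: (i) intercepts every directed S→X path; (ii) no back-door S→{E}; (iii) {S} blocks every back-door {E}→X. Front-door holds.
P(X|do(S)) = Σ_{E} P(E|S) Σ_{S'} P(X|E,S')P(S').

P(X|do(S)): frontdoor, adjust for {E}.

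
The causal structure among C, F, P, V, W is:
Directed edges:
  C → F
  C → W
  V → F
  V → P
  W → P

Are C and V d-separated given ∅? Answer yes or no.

Bayes-Ball from C | ∅ reaches {F,P,W}.
V ∉ reach(C|∅) ⇒ C ⊥ V | ∅.

Yes — C ⊥ V | ∅.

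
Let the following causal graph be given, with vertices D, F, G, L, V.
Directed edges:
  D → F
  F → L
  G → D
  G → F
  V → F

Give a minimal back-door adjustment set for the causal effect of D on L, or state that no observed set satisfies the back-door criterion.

desc(D)\{D}={F,L}; candidates ⊆ {G,V}.
size 0: {}; under {} D still reaches {F,G,L} ∋ L.
{G}: D⊥L given {G} in G with D→· removed — back-door holds.

D→L: minimal back-door set {G}.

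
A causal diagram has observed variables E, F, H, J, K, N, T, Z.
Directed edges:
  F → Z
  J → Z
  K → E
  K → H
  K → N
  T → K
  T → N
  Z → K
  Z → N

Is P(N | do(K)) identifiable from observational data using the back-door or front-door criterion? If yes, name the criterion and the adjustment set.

P(N|do(K)): backdoor, adjust for {T, Z}.

desc(K)\{K}={E,H,N}; candidates ⊆ {F,J,T,Z}.
size 0: {}; under {} K still reaches {F,J,N,T,Z} ∋ N.
size 1: {F}, {J}, {T} …(+1); under {F} K still reaches {J,N,T,Z} ∋ N.
{T,Z}: K⊥N given {T,Z} in G with K→· removed — back-door holds.
P(N|do(K)) = Σ_{T,Z} P(N|K,T,Z)·P(T,Z).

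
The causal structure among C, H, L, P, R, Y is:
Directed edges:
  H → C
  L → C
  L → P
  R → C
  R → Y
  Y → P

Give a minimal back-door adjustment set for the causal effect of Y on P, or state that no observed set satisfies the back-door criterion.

desc(Y)\{Y}={P}; candidates ⊆ {C,H,L,R}.
∅: Y⊥P given ∅ in G with Y→· removed — back-door holds.

Y→P: minimal back-door set ∅.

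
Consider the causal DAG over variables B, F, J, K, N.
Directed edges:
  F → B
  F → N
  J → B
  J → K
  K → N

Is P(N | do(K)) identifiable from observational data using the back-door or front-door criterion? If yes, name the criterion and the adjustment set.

desc(K)\{K}={N}; candidates ⊆ {B,F,J}.
∅: K⊥N given ∅ in G with K→· removed — back-door holds.
P(N|do(K)) = P(N|K) — no adjustment needed.

P(N|do(K)): backdoor, adjust for ∅.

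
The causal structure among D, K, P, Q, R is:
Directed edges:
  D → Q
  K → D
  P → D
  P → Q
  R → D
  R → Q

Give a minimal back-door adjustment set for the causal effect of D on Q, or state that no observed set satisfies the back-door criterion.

D→Q: minimal back-door set {P, R}.

desc(D)\{D}={Q}; candidates ⊆ {K,P,R}.
size 0: {}; under {} D still reaches {K,P,Q,R} ∋ Q.
size 1: {K}, {P}, {R}; under {K} D still reaches {P,Q,R} ∋ Q.
{P,R}: D⊥Q given {P,R} in G with D→· removed — back-door holds.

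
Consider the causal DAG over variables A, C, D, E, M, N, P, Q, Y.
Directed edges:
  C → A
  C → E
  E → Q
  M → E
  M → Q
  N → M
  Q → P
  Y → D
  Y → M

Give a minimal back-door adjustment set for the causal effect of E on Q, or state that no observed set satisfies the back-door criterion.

E→Q: minimal back-door set {M}.

desc(E)\{E}={P,Q}; candidates ⊆ {A,C,D,M,N,Y}.
size 0: {}; under {} E still reaches {A,C,D,M,N,P,Q,Y} ∋ Q.
{M}: E⊥Q given {M} in G with E→· removed — back-door holds.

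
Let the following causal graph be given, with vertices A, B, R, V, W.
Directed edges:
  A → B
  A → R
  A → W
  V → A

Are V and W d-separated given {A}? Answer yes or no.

Yes — V ⊥ W | {A}.

Bayes-Ball from V | {A} reaches ∅.
W ∉ reach(V|{A}) ⇒ V ⊥ W | {A}.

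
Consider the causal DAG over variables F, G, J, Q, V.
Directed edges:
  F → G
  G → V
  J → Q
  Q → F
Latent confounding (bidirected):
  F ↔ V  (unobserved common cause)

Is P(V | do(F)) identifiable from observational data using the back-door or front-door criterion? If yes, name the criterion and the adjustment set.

P(V|do(F)): frontdoor, adjust for {G}.

desc(F)\{F}={G,V}; candidates ⊆ {J,Q}.
F↔V: latent back-door arc(s) into F.
size 0: {}; under {} F still reaches {J,Q,V} ∋ V.
size 1: {J}, {Q}; under {J} F still reaches {Q,V} ∋ V.
size 2: {J,Q}; under {J,Q} F still reaches {V} ∋ V.
F↔V cannot be blocked by any observed set — no back-door set.
{G}: (i) intercepts every directed F→V path; (ii) no back-door F→{G}; (iii) {F} blocks every back-door {G}→V. Front-door holds.
P(V|do(F)) = Σ_{G} P(G|F) Σ_{F'} P(V|G,F')P(F').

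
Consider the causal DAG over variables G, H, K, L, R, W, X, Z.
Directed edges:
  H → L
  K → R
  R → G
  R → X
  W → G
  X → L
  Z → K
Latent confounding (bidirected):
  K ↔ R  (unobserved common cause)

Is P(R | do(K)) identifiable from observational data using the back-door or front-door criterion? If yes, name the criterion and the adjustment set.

desc(K)\{K}={G,L,R,X}; candidates ⊆ {H,W,Z}.
K↔R: latent back-door arc(s) into K.
size 0: {}; under {} K still reaches {G,L,R,X,Z} ∋ R.
size 1: {H}, {W}, {Z}; under {H} K still reaches {G,L,R,X,Z} ∋ R.
size 2: {H,W}, {H,Z}, {W,Z}; under {H,W} K still reaches {G,L,R,X,Z} ∋ R.
K↔R cannot be blocked by any observed set — no back-door set.
No mediator lies on a directed K→…→R path.
Neither criterion identifies P(R|do(K)) in this graph.

P(R|do(K)): not identifiable (no BD/FD set).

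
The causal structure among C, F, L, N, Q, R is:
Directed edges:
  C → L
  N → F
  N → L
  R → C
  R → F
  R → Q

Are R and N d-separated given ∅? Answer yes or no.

Yes — R ⊥ N | ∅.

Bayes-Ball from R | ∅ reaches {C,F,L,Q}.
N ∉ reach(R|∅) ⇒ R ⊥ N | ∅.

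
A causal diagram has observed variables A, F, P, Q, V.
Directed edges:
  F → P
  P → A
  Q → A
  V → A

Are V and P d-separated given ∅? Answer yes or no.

Bayes-Ball from V | ∅ reaches {A}.
P ∉ reach(V|∅) ⇒ V ⊥ P | ∅.

Yes — V ⊥ P | ∅.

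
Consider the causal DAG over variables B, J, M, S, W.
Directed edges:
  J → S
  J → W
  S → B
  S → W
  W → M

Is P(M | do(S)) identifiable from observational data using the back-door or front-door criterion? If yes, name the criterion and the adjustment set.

P(M|do(S)): backdoor, adjust for {J}.

desc(S)\{S}={B,M,W}; candidates ⊆ {J}.
size 0: {}; under {} S still reaches {J,M,W} ∋ M.
{J}: S⊥M given {J} in G with S→· removed — back-door holds.
P(M|do(S)) = Σ_{J} P(M|S,J)·P(J).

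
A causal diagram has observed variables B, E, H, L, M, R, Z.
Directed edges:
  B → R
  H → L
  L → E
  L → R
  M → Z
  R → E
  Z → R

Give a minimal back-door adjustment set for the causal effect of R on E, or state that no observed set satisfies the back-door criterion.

R→E: minimal back-door set {L}.

desc(R)\{R}={E}; candidates ⊆ {B,H,L,M,Z}.
size 0: {}; under {} R still reaches {B,E,H,L,M,Z} ∋ E.
{L}: R⊥E given {L} in G with R→· removed — back-door holds.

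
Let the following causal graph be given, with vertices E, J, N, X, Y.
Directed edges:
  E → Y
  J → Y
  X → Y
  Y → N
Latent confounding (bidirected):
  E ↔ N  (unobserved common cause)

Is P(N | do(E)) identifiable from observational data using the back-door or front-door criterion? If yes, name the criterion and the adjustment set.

P(N|do(E)): frontdoor, adjust for {Y}.

desc(E)\{E}={N,Y}; candidates ⊆ {J,X}.
E↔N: latent back-door arc(s) into E.
size 0: {}; under {} E still reaches {N} ∋ N.
size 1: {J}, {X}; under {J} E still reaches {N} ∋ N.
size 2: {J,X}; under {J,X} E still reaches {N} ∋ N.
E↔N cannot be blocked by any observed set — no back-door set.
{Y}: (i) intercepts every directed E→N path; (ii) no back-door E→{Y}; (iii) {E} blocks every back-door {Y}→N. Front-door holds.
P(N|do(E)) = Σ_{Y} P(Y|E) Σ_{E'} P(N|Y,E')P(E').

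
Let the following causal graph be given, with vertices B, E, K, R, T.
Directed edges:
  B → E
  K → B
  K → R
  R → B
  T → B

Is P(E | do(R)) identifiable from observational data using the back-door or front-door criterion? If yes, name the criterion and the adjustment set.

P(E|do(R)): backdoor, adjust for {K}.

desc(R)\{R}={B,E}; candidates ⊆ {K,T}.
size 0: {}; under {} R still reaches {B,E,K} ∋ E.
{K}: R⊥E given {K} in G with R→· removed — back-door holds.
P(E|do(R)) = Σ_{K} P(E|R,K)·P(K).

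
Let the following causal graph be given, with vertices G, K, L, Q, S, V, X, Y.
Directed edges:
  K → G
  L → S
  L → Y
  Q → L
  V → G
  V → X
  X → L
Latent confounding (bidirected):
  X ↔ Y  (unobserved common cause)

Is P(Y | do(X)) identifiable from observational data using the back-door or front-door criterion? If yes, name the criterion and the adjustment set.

P(Y|do(X)): frontdoor, adjust for {L}.

desc(X)\{X}={L,S,Y}; candidates ⊆ {G,K,Q,V}.
X↔Y: latent back-door arc(s) into X.
size 0: {}; under {} X still reaches {G,V,Y} ∋ Y.
size 1: {G}, {K}, {Q} …(+1); under {G} X still reaches {K,V,Y} ∋ Y.
size 2: {G,K}, {G,Q}, {G,V} …(+3); under {G,K} X still reaches {V,Y} ∋ Y.
X↔Y cannot be blocked by any observed set — no back-door set.
{L}: (i) intercepts every directed X→Y path; (ii) no back-door X→{L}; (iii) {X} blocks every back-door {L}→Y. Front-door holds.
P(Y|do(X)) = Σ_{L} P(L|X) Σ_{X'} P(Y|L,X')P(X').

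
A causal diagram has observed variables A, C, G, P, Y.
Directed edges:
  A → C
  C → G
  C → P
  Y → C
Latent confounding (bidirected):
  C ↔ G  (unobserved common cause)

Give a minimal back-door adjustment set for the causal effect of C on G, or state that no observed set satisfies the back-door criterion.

C→G: no observed back-door set.

desc(C)\{C}={G,P}; candidates ⊆ {A,Y}.
C↔G: latent back-door arc(s) into C.
size 0: {}; under {} C still reaches {A,G,Y} ∋ G.
size 1: {A}, {Y}; under {A} C still reaches {G,Y} ∋ G.
size 2: {A,Y}; under {A,Y} C still reaches {G} ∋ G.
C↔G cannot be blocked by any observed set — no back-door set.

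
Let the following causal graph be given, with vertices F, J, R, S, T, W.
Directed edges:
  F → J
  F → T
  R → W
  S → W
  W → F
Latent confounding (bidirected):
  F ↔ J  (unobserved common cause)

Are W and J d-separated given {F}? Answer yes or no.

No — W and J are d-connected given {F}.

Bayes-Ball from W | {F} reaches {J,R,S}.
J ∈ reach(W|{F}) ⇒ W ⊥̸ J | {F}.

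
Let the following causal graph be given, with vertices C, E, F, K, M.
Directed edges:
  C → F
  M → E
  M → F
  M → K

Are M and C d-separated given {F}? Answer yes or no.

Bayes-Ball from M | {F} reaches {C,E,K}.
C ∈ reach(M|{F}) ⇒ M ⊥̸ C | {F}.

No — M and C are d-connected given {F}.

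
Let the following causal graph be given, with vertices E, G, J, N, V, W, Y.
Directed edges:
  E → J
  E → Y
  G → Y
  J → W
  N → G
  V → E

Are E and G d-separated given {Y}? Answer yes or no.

No — E and G are d-connected given {Y}.

Bayes-Ball from E | {Y} reaches {G,J,N,V,W}.
G ∈ reach(E|{Y}) ⇒ E ⊥̸ G | {Y}.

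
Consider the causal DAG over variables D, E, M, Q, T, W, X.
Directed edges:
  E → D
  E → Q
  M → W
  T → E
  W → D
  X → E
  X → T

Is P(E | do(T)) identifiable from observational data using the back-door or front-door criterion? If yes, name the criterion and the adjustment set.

desc(T)\{T}={D,E,Q}; candidates ⊆ {M,W,X}.
size 0: {}; under {} T still reaches {D,E,Q,X} ∋ E.
{X}: T⊥E given {X} in G with T→· removed — back-door holds.
P(E|do(T)) = Σ_{X} P(E|T,X)·P(X).

P(E|do(T)): backdoor, adjust for {X}.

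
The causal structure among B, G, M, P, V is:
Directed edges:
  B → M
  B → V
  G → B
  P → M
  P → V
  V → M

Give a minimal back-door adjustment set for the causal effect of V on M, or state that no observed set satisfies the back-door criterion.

V→M: minimal back-door set {B, P}.

desc(V)\{V}={M}; candidates ⊆ {B,G,P}.
size 0: {}; under {} V still reaches {B,G,M,P} ∋ M.
size 1: {B}, {G}, {P}; under {B} V still reaches {M,P} ∋ M.
{B,P}: V⊥M given {B,P} in G with V→· removed — back-door holds.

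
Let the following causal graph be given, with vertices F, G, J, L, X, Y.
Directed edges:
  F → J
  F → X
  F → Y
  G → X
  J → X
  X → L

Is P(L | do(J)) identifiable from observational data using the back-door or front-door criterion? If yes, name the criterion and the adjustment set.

desc(J)\{J}={L,X}; candidates ⊆ {F,G,Y}.
size 0: {}; under {} J still reaches {F,L,X,Y} ∋ L.
{F}: J⊥L given {F} in G with J→· removed — back-door holds.
P(L|do(J)) = Σ_{F} P(L|J,F)·P(F).

P(L|do(J)): backdoor, adjust for {F}.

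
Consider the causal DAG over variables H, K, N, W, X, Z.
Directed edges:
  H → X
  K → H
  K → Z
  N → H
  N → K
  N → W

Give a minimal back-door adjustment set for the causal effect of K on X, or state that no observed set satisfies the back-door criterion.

desc(K)\{K}={H,X,Z}; candidates ⊆ {N,W}.
size 0: {}; under {} K still reaches {H,N,W,X} ∋ X.
{N}: K⊥X given {N} in G with K→· removed — back-door holds.

K→X: minimal back-door set {N}.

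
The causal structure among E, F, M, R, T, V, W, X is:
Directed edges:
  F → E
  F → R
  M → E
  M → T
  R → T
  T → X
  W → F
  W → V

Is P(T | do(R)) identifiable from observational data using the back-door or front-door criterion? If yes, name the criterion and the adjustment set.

desc(R)\{R}={T,X}; candidates ⊆ {E,F,M,V,W}.
∅: R⊥T given ∅ in G with R→· removed — back-door holds.
P(T|do(R)) = P(T|R) — no adjustment needed.

P(T|do(R)): backdoor, adjust for ∅.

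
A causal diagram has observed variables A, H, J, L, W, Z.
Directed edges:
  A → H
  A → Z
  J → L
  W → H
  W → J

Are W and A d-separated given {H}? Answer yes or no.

Bayes-Ball from W | {H} reaches {A,J,L,Z}.
A ∈ reach(W|{H}) ⇒ W ⊥̸ A | {H}.

No — W and A are d-connected given {H}.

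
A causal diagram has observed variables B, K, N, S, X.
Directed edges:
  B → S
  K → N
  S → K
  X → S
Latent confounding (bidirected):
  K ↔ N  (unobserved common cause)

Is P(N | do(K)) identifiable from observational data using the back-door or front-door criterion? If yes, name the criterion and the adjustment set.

P(N|do(K)): not identifiable (no BD/FD set).

desc(K)\{K}={N}; candidates ⊆ {B,S,X}.
K↔N: latent back-door arc(s) into K.
size 0: {}; under {} K still reaches {B,N,S,X} ∋ N.
size 1: {B}, {S}, {X}; under {B} K still reaches {N,S,X} ∋ N.
size 2: {B,S}, {B,X}, {S,X}; under {B,S} K still reaches {N} ∋ N.
K↔N cannot be blocked by any observed set — no back-door set.
No mediator lies on a directed K→…→N path.
Neither criterion identifies P(N|do(K)) in this graph.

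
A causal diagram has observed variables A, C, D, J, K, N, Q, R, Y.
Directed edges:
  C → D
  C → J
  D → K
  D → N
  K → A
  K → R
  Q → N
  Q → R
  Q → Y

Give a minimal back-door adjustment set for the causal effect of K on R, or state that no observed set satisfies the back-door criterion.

K→R: minimal back-door set ∅.

desc(K)\{K}={A,R}; candidates ⊆ {C,D,J,N,Q,Y}.
∅: K⊥R given ∅ in G with K→· removed — back-door holds.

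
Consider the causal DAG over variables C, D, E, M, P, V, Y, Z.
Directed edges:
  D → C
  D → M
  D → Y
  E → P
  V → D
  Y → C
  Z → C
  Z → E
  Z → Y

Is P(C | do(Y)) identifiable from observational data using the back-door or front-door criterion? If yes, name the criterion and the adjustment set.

P(C|do(Y)): backdoor, adjust for {D, Z}.

desc(Y)\{Y}={C}; candidates ⊆ {D,E,M,P,V,Z}.
size 0: {}; under {} Y still reaches {C,D,E,M,P,V,Z} ∋ C.
size 1: {D}, {E}, {M} …(+3); under {D} Y still reaches {C,E,P,Z} ∋ C.
{D,Z}: Y⊥C given {D,Z} in G with Y→· removed — back-door holds.
P(C|do(Y)) = Σ_{D,Z} P(C|Y,D,Z)·P(D,Z).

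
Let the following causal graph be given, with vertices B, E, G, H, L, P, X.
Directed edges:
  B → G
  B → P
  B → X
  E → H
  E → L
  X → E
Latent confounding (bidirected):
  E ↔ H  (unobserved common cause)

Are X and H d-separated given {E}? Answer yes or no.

No — X and H are d-connected given {E}.

Bayes-Ball from X | {E} reaches {B,G,H,P}.
H ∈ reach(X|{E}) ⇒ X ⊥̸ H | {E}.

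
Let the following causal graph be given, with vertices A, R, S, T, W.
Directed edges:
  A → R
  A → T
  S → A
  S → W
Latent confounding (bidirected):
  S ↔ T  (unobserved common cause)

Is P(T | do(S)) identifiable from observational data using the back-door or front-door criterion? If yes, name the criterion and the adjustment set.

desc(S)\{S}={A,R,T,W}; candidates ⊆ {—}.
S↔T: latent back-door arc(s) into S.
size 0: {}; under {} S still reaches {T} ∋ T.
S↔T cannot be blocked by any observed set — no back-door set.
{A}: (i) intercepts every directed S→T path; (ii) no back-door S→{A}; (iii) {S} blocks every back-door {A}→T. Front-door holds.
P(T|do(S)) = Σ_{A} P(A|S) Σ_{S'} P(T|A,S')P(S').

P(T|do(S)): frontdoor, adjust for {A}.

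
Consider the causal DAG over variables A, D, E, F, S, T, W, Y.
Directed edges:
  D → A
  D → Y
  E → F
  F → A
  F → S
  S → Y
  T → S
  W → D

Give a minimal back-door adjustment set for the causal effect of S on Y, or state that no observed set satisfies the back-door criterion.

S→Y: minimal back-door set ∅.

desc(S)\{S}={Y}; candidates ⊆ {A,D,E,F,T,W}.
∅: S⊥Y given ∅ in G with S→· removed — back-door holds.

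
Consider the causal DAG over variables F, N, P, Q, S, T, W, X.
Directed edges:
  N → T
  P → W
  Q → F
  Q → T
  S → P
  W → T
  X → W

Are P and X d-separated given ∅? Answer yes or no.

Yes — P ⊥ X | ∅.

Bayes-Ball from P | ∅ reaches {S,T,W}.
X ∉ reach(P|∅) ⇒ P ⊥ X | ∅.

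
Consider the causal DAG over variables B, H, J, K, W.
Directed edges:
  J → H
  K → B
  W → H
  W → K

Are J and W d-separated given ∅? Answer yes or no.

Yes — J ⊥ W | ∅.

Bayes-Ball from J | ∅ reaches {H}.
W ∉ reach(J|∅) ⇒ J ⊥ W | ∅.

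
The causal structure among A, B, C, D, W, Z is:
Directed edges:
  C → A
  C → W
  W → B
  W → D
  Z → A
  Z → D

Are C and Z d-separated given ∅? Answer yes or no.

Yes — C ⊥ Z | ∅.

Bayes-Ball from C | ∅ reaches {A,B,D,W}.
Z ∉ reach(C|∅) ⇒ C ⊥ Z | ∅.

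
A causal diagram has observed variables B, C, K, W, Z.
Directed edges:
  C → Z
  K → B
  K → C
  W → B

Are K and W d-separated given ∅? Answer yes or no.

Yes — K ⊥ W | ∅.

Bayes-Ball from K | ∅ reaches {B,C,Z}.
W ∉ reach(K|∅) ⇒ K ⊥ W | ∅.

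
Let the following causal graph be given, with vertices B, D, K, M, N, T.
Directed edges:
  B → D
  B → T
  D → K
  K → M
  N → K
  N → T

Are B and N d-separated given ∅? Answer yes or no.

Bayes-Ball from B | ∅ reaches {D,K,M,T}.
N ∉ reach(B|∅) ⇒ B ⊥ N | ∅.

Yes — B ⊥ N | ∅.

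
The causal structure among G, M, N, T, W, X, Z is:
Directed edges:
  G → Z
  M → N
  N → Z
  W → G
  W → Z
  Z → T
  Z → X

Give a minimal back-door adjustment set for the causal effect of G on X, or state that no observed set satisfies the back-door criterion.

desc(G)\{G}={T,X,Z}; candidates ⊆ {M,N,W}.
size 0: {}; under {} G still reaches {T,W,X,Z} ∋ X.
{W}: G⊥X given {W} in G with G→· removed — back-door holds.

G→X: minimal back-door set {W}.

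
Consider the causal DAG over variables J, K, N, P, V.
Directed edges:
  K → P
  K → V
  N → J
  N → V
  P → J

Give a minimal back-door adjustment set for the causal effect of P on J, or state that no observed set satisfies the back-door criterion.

P→J: minimal back-door set ∅.

desc(P)\{P}={J}; candidates ⊆ {K,N,V}.
∅: P⊥J given ∅ in G with P→· removed — back-door holds.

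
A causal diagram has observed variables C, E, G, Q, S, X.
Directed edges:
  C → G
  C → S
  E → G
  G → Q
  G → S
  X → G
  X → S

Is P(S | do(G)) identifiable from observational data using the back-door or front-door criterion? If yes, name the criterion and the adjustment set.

P(S|do(G)): backdoor, adjust for {C, X}.

desc(G)\{G}={Q,S}; candidates ⊆ {C,E,X}.
size 0: {}; under {} G still reaches {C,E,S,X} ∋ S.
size 1: {C}, {E}, {X}; under {C} G still reaches {E,S,X} ∋ S.
{C,X}: G⊥S given {C,X} in G with G→· removed — back-door holds.
P(S|do(G)) = Σ_{C,X} P(S|G,C,X)·P(C,X).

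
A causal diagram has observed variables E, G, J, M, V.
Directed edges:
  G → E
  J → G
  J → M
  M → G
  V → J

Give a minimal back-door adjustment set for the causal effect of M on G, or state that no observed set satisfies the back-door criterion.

M→G: minimal back-door set {J}.

desc(M)\{M}={E,G}; candidates ⊆ {J,V}.
size 0: {}; under {} M still reaches {E,G,J,V} ∋ G.
{J}: M⊥G given {J} in G with M→· removed — back-door holds.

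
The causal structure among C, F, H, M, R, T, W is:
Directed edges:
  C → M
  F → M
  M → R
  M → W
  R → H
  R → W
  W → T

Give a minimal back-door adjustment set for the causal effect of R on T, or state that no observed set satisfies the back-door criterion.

desc(R)\{R}={H,T,W}; candidates ⊆ {C,F,M}.
size 0: {}; under {} R still reaches {C,F,M,T,W} ∋ T.
{M}: R⊥T given {M} in G with R→· removed — back-door holds.

R→T: minimal back-door set {M}.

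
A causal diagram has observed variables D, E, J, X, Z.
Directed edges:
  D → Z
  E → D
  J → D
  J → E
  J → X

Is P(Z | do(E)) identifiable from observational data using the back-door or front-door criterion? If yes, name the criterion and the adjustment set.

P(Z|do(E)): backdoor, adjust for {J}.

desc(E)\{E}={D,Z}; candidates ⊆ {J,X}.
size 0: {}; under {} E still reaches {D,J,X,Z} ∋ Z.
{J}: E⊥Z given {J} in G with E→· removed — back-door holds.
P(Z|do(E)) = Σ_{J} P(Z|E,J)·P(J).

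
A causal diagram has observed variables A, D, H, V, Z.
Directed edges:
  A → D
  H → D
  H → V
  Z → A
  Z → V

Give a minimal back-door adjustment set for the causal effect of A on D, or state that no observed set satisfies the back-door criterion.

A→D: minimal back-door set ∅.

desc(A)\{A}={D}; candidates ⊆ {H,V,Z}.
∅: A⊥D given ∅ in G with A→· removed — back-door holds.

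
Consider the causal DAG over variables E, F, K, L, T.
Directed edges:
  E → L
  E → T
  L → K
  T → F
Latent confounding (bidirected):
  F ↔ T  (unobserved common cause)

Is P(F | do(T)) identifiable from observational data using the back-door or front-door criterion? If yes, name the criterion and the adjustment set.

desc(T)\{T}={F}; candidates ⊆ {E,K,L}.
T↔F: latent back-door arc(s) into T.
size 0: {}; under {} T still reaches {E,F,K,L} ∋ F.
size 1: {E}, {K}, {L}; under {E} T still reaches {F} ∋ F.
size 2: {E,K}, {E,L}, {K,L}; under {E,K} T still reaches {F} ∋ F.
T↔F cannot be blocked by any observed set — no back-door set.
No mediator lies on a directed T→…→F path.
Neither criterion identifies P(F|do(T)) in this graph.

P(F|do(T)): not identifiable (no BD/FD set).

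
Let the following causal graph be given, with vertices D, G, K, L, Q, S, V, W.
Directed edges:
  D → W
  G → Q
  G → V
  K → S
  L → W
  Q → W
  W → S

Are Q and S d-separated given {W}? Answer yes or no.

Yes — Q ⊥ S | {W}.

Bayes-Ball from Q | {W} reaches {D,G,L,V}.
S ∉ reach(Q|{W}) ⇒ Q ⊥ S | {W}.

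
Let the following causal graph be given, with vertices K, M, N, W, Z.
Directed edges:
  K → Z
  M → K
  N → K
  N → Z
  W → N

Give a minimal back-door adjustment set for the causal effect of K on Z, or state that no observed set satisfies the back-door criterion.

K→Z: minimal back-door set {N}.

desc(K)\{K}={Z}; candidates ⊆ {M,N,W}.
size 0: {}; under {} K still reaches {M,N,W,Z} ∋ Z.
{N}: K⊥Z given {N} in G with K→· removed — back-door holds.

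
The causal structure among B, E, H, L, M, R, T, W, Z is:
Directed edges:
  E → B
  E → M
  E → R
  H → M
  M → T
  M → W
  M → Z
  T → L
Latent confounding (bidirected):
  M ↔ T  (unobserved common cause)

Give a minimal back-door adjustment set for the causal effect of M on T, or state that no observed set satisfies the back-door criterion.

desc(M)\{M}={L,T,W,Z}; candidates ⊆ {B,E,H,R}.
M↔T: latent back-door arc(s) into M.
size 0: {}; under {} M still reaches {B,E,H,L,R,T} ∋ T.
size 1: {B}, {E}, {H} …(+1); under {B} M still reaches {E,H,L,R,T} ∋ T.
size 2: {B,E}, {B,H}, {B,R} …(+3); under {B,E} M still reaches {H,L,T} ∋ T.
M↔T cannot be blocked by any observed set — no back-door set.

M→T: no observed back-door set.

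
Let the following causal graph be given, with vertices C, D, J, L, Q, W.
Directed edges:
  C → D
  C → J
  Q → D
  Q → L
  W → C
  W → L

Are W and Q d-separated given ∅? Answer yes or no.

Yes — W ⊥ Q | ∅.

Bayes-Ball from W | ∅ reaches {C,D,J,L}.
Q ∉ reach(W|∅) ⇒ W ⊥ Q | ∅.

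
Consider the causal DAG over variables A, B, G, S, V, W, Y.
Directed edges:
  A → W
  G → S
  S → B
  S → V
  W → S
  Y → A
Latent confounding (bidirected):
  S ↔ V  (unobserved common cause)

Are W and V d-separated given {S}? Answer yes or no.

Bayes-Ball from W | {S} reaches {A,G,V,Y}.
V ∈ reach(W|{S}) ⇒ W ⊥̸ V | {S}.

No — W and V are d-connected given {S}.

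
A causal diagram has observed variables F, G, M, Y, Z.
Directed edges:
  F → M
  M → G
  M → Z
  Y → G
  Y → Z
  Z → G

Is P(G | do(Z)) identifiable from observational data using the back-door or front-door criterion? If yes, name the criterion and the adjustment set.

desc(Z)\{Z}={G}; candidates ⊆ {F,M,Y}.
size 0: {}; under {} Z still reaches {F,G,M,Y} ∋ G.
size 1: {F}, {M}, {Y}; under {F} Z still reaches {G,M,Y} ∋ G.
{M,Y}: Z⊥G given {M,Y} in G with Z→· removed — back-door holds.
P(G|do(Z)) = Σ_{M,Y} P(G|Z,M,Y)·P(M,Y).

P(G|do(Z)): backdoor, adjust for {M, Y}.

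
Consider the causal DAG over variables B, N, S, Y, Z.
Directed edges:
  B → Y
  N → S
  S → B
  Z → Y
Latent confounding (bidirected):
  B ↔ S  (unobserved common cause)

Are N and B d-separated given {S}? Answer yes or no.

No — N and B are d-connected given {S}.

Bayes-Ball from N | {S} reaches {B,Y}.
B ∈ reach(N|{S}) ⇒ N ⊥̸ B | {S}.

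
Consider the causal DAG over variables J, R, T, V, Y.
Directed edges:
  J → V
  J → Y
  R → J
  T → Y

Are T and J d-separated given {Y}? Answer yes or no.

Bayes-Ball from T | {Y} reaches {J,R,V}.
J ∈ reach(T|{Y}) ⇒ T ⊥̸ J | {Y}.

No — T and J are d-connected given {Y}.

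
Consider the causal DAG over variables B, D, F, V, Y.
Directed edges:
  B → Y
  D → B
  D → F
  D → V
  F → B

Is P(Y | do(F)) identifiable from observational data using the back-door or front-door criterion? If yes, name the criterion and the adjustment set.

P(Y|do(F)): backdoor, adjust for {D}.

desc(F)\{F}={B,Y}; candidates ⊆ {D,V}.
size 0: {}; under {} F still reaches {B,D,V,Y} ∋ Y.
{D}: F⊥Y given {D} in G with F→· removed — back-door holds.
P(Y|do(F)) = Σ_{D} P(Y|F,D)·P(D).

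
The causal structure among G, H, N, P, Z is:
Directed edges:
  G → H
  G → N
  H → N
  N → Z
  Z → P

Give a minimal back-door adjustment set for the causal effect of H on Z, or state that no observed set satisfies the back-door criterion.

H→Z: minimal back-door set {G}.

desc(H)\{H}={N,P,Z}; candidates ⊆ {G}.
size 0: {}; under {} H still reaches {G,N,P,Z} ∋ Z.
{G}: H⊥Z given {G} in G with H→· removed — back-door holds.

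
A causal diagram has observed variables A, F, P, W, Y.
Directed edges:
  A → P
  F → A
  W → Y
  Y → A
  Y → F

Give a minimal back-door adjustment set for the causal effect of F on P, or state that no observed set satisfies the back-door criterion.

desc(F)\{F}={A,P}; candidates ⊆ {W,Y}.
size 0: {}; under {} F still reaches {A,P,W,Y} ∋ P.
{Y}: F⊥P given {Y} in G with F→· removed — back-door holds.

F→P: minimal back-door set {Y}.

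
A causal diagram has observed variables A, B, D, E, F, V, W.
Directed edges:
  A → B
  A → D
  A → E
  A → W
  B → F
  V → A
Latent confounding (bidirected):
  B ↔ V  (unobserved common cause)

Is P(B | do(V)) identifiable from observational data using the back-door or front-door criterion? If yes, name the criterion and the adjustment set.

P(B|do(V)): frontdoor, adjust for {A}.

desc(V)\{V}={A,B,D,E,F,W}; candidates ⊆ {—}.
V↔B: latent back-door arc(s) into V.
size 0: {}; under {} V still reaches {B,F} ∋ B.
V↔B cannot be blocked by any observed set — no back-door set.
{A}: (i) intercepts every directed V→B path; (ii) no back-door V→{A}; (iii) {V} blocks every back-door {A}→B. Front-door holds.
P(B|do(V)) = Σ_{A} P(A|V) Σ_{V'} P(B|A,V')P(V').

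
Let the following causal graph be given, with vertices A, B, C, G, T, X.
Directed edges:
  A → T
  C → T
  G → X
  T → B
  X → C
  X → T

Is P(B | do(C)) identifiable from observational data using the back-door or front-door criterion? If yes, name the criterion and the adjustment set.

P(B|do(C)): backdoor, adjust for {X}.

desc(C)\{C}={B,T}; candidates ⊆ {A,G,X}.
size 0: {}; under {} C still reaches {B,G,T,X} ∋ B.
{X}: C⊥B given {X} in G with C→· removed — back-door holds.
P(B|do(C)) = Σ_{X} P(B|C,X)·P(X).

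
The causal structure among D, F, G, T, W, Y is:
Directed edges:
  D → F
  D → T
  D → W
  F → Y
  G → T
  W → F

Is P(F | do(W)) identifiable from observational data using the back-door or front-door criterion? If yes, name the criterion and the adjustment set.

P(F|do(W)): backdoor, adjust for {D}.

desc(W)\{W}={F,Y}; candidates ⊆ {D,G,T}.
size 0: {}; under {} W still reaches {D,F,T,Y} ∋ F.
{D}: W⊥F given {D} in G with W→· removed — back-door holds.
P(F|do(W)) = Σ_{D} P(F|W,D)·P(D).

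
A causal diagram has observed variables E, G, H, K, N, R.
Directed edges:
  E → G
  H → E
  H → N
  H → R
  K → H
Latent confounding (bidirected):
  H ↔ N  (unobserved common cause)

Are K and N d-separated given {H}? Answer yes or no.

Bayes-Ball from K | {H} reaches {N}.
N ∈ reach(K|{H}) ⇒ K ⊥̸ N | {H}.

No — K and N are d-connected given {H}.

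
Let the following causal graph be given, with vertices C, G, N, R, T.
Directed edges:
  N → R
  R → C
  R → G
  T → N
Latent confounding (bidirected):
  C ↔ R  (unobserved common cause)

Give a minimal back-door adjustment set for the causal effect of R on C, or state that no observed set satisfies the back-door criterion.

R→C: no observed back-door set.

desc(R)\{R}={C,G}; candidates ⊆ {N,T}.
R↔C: latent back-door arc(s) into R.
size 0: {}; under {} R still reaches {C,N,T} ∋ C.
size 1: {N}, {T}; under {N} R still reaches {C} ∋ C.
size 2: {N,T}; under {N,T} R still reaches {C} ∋ C.
R↔C cannot be blocked by any observed set — no back-door set.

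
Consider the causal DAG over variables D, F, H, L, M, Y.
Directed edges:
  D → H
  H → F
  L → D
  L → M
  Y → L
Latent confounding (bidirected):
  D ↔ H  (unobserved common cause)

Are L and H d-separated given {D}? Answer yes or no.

Bayes-Ball from L | {D} reaches {F,H,M,Y}.
H ∈ reach(L|{D}) ⇒ L ⊥̸ H | {D}.

No — L and H are d-connected given {D}.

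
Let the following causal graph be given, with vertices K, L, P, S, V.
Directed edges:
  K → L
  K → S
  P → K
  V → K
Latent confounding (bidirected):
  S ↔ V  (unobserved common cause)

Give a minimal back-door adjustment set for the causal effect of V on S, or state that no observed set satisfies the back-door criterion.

V→S: no observed back-door set.

desc(V)\{V}={K,L,S}; candidates ⊆ {P}.
V↔S: latent back-door arc(s) into V.
size 0: {}; under {} V still reaches {S} ∋ S.
size 1: {P}; under {P} V still reaches {S} ∋ S.
V↔S cannot be blocked by any observed set — no back-door set.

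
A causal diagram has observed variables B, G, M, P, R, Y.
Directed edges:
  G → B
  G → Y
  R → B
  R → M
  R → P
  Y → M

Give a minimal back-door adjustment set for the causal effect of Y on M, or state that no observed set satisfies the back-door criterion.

desc(Y)\{Y}={M}; candidates ⊆ {B,G,P,R}.
∅: Y⊥M given ∅ in G with Y→· removed — back-door holds.

Y→M: minimal back-door set ∅.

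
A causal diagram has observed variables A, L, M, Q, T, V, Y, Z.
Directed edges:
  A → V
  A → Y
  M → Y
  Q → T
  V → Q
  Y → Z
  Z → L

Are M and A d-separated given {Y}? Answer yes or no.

Bayes-Ball from M | {Y} reaches {A,Q,T,V}.
A ∈ reach(M|{Y}) ⇒ M ⊥̸ A | {Y}.

No — M and A are d-connected given {Y}.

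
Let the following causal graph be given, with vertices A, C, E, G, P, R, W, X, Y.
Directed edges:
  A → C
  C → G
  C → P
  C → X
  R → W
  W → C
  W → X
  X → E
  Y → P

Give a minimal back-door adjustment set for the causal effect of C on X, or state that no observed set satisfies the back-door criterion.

C→X: minimal back-door set {W}.

desc(C)\{C}={E,G,P,X}; candidates ⊆ {A,R,W,Y}.
size 0: {}; under {} C still reaches {A,E,R,W,X} ∋ X.
{W}: C⊥X given {W} in G with C→· removed — back-door holds.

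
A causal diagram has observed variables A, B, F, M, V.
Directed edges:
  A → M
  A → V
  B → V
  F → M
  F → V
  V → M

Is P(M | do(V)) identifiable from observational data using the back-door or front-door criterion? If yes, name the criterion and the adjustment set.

P(M|do(V)): backdoor, adjust for {A, F}.

desc(V)\{V}={M}; candidates ⊆ {A,B,F}.
size 0: {}; under {} V still reaches {A,B,F,M} ∋ M.
size 1: {A}, {B}, {F}; under {A} V still reaches {B,F,M} ∋ M.
{A,F}: V⊥M given {A,F} in G with V→· removed — back-door holds.
P(M|do(V)) = Σ_{A,F} P(M|V,A,F)·P(A,F).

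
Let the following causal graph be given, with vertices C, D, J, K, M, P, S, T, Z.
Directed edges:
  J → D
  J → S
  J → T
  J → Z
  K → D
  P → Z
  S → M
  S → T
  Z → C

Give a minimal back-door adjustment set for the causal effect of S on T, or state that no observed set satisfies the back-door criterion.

desc(S)\{S}={M,T}; candidates ⊆ {C,D,J,K,P,Z}.
size 0: {}; under {} S still reaches {C,D,J,T,Z} ∋ T.
{J}: S⊥T given {J} in G with S→· removed — back-door holds.

S→T: minimal back-door set {J}.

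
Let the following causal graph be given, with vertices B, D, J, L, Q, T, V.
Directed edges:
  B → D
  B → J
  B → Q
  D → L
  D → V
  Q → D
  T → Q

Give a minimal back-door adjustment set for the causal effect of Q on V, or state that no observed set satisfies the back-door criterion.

Q→V: minimal back-door set {B}.

desc(Q)\{Q}={D,L,V}; candidates ⊆ {B,J,T}.
size 0: {}; under {} Q still reaches {B,D,J,L,T,V} ∋ V.
{B}: Q⊥V given {B} in G with Q→· removed — back-door holds.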